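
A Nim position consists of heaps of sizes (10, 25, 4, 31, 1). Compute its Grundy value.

9

Compute the nim-sum pairwise:
10 ⊕ 25 = 19
19 ⊕ 4 = 23
23 ⊕ 31 = 8
8 ⊕ 1 = 9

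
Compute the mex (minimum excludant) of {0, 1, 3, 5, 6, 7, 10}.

The values 0, 1 are all present; 2 is the first non-negative integer missing from the set.

2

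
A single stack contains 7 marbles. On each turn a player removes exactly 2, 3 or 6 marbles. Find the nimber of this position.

Compute g(0), g(1), … for moves {2, 3, 6}:
g(0) = mex{} = 0
g(1) = mex{} = 0
g(2) = mex{0} = 1
g(3) = mex{0} = 1
g(4) = mex{0,1} = 2
g(5) = mex{1} = 0
g(6) = mex{0,1,2} = 3
g(7) = mex{0,2} = 1
So g(7) = 1.

1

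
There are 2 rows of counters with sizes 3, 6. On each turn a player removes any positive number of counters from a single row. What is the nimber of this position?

5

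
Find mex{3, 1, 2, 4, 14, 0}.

5

The values 0, 1, 2, 3, 4 are all present; 5 is the first non-negative integer missing from the set.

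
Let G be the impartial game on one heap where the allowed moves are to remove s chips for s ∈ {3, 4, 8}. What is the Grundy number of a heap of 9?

Grundy values for subtraction set {3, 4, 8}:
k:     0  1  2  3  4  5  6  7  8  9
g(k):  0  0  0  1  1  1  2  0  2  3
So g(9) = 3.

3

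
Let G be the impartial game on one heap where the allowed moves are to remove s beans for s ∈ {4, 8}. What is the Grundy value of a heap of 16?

Build the Grundy sequence with g(k) = mex{g(k−s) : s ∈ {4, 8}, s ≤ k}:
k:     0  1  2  3  4  5  6  7  8  9 10 11 12 13 14 15 16
g(k):  0  0  0  0  1  1  1  1  2  2  2  2  0  0  0  0  1
So g(16) = 1.

1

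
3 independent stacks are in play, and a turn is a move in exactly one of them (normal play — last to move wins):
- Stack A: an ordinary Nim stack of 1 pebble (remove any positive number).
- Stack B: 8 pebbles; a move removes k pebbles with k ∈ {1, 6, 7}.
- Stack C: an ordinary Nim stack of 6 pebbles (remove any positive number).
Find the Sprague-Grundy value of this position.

5

Stack A is a plain Nim stack of size 1, so its Grundy value is 1.
For stack B, compute g(0), g(1), … with moves {1, 6, 7}:
g(0) = mex{} = 0
g(1) = mex{0} = 1
g(2) = mex{1} = 0
g(3) = mex{0} = 1
g(4) = mex{1} = 0
g(5) = mex{0} = 1
g(6) = mex{0,1} = 2
g(7) = mex{0,1,2} = 3
g(8) = mex{0,1,3} = 2
So g(8) = 2.
Stack C is a plain Nim stack of size 6, so its Grundy value is 6.
By the Sprague-Grundy theorem, the Grundy value of a sum of independent games is the XOR of the component values.
Combined value = 1 ⊕ 2 ⊕ 6 = 5.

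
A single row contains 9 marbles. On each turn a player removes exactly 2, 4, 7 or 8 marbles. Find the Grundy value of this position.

4

Compute g(0), g(1), … for moves {2, 4, 7, 8}:
g(0) = mex{} = 0
g(1) = mex{} = 0
g(2) = mex{0} = 1
g(3) = mex{0} = 1
g(4) = mex{0,1} = 2
g(5) = mex{0,1} = 2
g(6) = mex{1,2} = 0
g(7) = mex{0,1,2} = 3
g(8) = mex{0,2} = 1
g(9) = mex{0,1,2,3} = 4
So g(9) = 4.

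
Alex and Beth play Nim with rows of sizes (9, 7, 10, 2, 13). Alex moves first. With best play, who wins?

Nim-sum: 9 XOR 7 XOR 10 XOR 2 XOR 13 = 11.
The nim-sum is 11 ≠ 0, so this is an N-position: the player to move can win; Alex has a winning move.

Alex wins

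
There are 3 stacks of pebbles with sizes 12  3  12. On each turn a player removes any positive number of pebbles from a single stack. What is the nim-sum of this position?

Nim-sum: 12 ^ 3 ^ 12 = 3.

3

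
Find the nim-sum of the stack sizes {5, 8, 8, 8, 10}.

7

Compute the nim-sum pairwise:
5 ⊕ 8 = 13
13 ⊕ 8 = 5
5 ⊕ 8 = 13
13 ⊕ 10 = 7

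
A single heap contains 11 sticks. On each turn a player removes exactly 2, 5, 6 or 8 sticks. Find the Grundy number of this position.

Build the Grundy sequence with g(k) = mex{g(k−s) : s ∈ {2, 5, 6, 8}, s ≤ k}:
g(0) = mex{} = 0
g(1) = mex{} = 0
g(2) = mex{0} = 1
g(3) = mex{0} = 1
g(4) = mex{1} = 0
g(5) = mex{0,1} = 2
g(6) = mex{0} = 1
g(7) = mex{0,1,2} = 3
g(8) = mex{0,1} = 2
g(9) = mex{0,1,3} = 2
g(10) = mex{0,1,2} = 3
g(11) = mex{1,2} = 0
So g(11) = 0.

0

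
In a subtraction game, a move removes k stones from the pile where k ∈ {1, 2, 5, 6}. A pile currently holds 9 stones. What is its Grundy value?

2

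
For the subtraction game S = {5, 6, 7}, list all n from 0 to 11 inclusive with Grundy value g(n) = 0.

0, 1, 2, 3, 4

Build the Grundy sequence with g(k) = mex{g(k−s) : s ∈ {5, 6, 7}, s ≤ k}:
k:     0  1  2  3  4  5  6  7  8  9 10 11
g(k):  0  0  0  0  0  1  1  1  1  1  2  2
The P-positions (g = 0) in 0..11 are 0, 1, 2, 3, 4.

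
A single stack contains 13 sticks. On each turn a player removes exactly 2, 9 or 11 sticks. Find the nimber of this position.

2

Compute g(0), g(1), … for moves {2, 9, 11}:
k:     0  1  2  3  4  5  6  7  8  9 10 11 12 13
g(k):  0  0  1  1  0  0  1  1  0  2  1  3  2  2
So g(13) = 2.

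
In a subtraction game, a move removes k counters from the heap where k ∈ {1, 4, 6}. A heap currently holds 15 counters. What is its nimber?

Compute g(0), g(1), … for moves {1, 4, 6}:
k:     0  1  2  3  4  5  6  7  8  9 10 11 12 13 14 15
g(k):  0  1  0  1  2  0  1  0  1  2  0  1  0  1  2  0
So g(15) = 0.

0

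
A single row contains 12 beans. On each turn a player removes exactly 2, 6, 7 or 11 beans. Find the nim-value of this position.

2

Compute g(0), g(1), … for moves {2, 6, 7, 11}:
k:     0  1  2  3  4  5  6  7  8  9 10 11 12
g(k):  0  0  1  1  0  0  1  1  2  0  3  1  2
So g(12) = 2.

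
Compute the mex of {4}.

0

0 is not in the set, so the mex is 0.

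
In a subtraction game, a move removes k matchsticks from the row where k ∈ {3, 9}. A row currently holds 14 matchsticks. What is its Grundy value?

0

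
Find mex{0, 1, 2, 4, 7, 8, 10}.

The values 0, 1, 2 are all present; 3 is the first non-negative integer missing from the set.

3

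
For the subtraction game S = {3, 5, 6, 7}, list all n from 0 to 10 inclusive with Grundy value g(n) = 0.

0, 1, 2, 10

Compute g(0), g(1), … for moves {3, 5, 6, 7}:
k:     0  1  2  3  4  5  6  7  8  9 10
g(k):  0  0  0  1  1  1  2  2  2  3  0
The P-positions (g = 0) in 0..10 are 0, 1, 2, 10.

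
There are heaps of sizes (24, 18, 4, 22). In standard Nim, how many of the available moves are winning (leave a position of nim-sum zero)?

3

Nim-sum: 24 XOR 18 XOR 4 XOR 22 = 24.
The overall nim-sum is X = 24. A heap of size p has a winning move iff p XOR X < p (reduce it to p XOR X).
  24: 24 XOR 24 = 0 < 24 — winning move (to 0).
  18: 18 XOR 24 = 10 < 18 — winning move (to 10).
  4: 4 XOR 24 = 28 ≥ 4 — no move.
  22: 22 XOR 24 = 14 < 22 — winning move (to 14).
That gives 3 winning moves.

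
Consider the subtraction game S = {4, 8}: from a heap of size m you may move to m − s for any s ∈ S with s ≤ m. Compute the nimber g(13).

0

Grundy values for subtraction set {4, 8}:
k:     0  1  2  3  4  5  6  7  8  9 10 11 12 13
g(k):  0  0  0  0  1  1  1  1  2  2  2  2  0  0
So g(13) = 0.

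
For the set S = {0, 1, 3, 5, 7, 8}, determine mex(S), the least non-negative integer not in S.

The values 0, 1 are all present; 2 is the first non-negative integer missing from the set.

2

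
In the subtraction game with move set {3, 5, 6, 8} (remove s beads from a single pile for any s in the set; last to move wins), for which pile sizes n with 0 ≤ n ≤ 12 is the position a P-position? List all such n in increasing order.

0, 1, 2, 11, 12

Build the Grundy sequence with g(k) = mex{g(k−s) : s ∈ {3, 5, 6, 8}, s ≤ k}:
g(0) = mex{} = 0
g(1) = mex{} = 0
g(2) = mex{} = 0
g(3) = mex{0} = 1
g(4) = mex{0} = 1
g(5) = mex{0} = 1
g(6) = mex{0,1} = 2
g(7) = mex{0,1} = 2
g(8) = mex{0,1} = 2
g(9) = mex{0,1,2} = 3
g(10) = mex{0,1,2} = 3
g(11) = mex{1,2} = 0
g(12) = mex{1,2,3} = 0
The P-positions (g = 0) in 0..12 are 0, 1, 2, 11, 12.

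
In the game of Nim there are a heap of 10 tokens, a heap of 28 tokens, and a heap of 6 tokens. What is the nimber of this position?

16

Bitwise XOR of the heap sizes:
  01010  (10)
  11100  (28)
  00110  (6)
  -----
  10000  (16)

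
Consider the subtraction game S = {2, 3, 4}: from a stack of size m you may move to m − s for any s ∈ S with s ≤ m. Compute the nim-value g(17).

2

Grundy values for subtraction set {2, 3, 4}:
k:     0  1  2  3  4  5  6  7  8  9 10 11 12 13 14 15 16 17
g(k):  0  0  1  1  2  2  0  0  1  1  2  2  0  0  1  1  2  2
So g(17) = 2.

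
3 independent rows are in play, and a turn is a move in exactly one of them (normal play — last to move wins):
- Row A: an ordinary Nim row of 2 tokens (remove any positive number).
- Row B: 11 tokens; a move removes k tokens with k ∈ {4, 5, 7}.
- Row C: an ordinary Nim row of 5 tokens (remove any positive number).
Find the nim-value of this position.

7

Row A is a plain Nim row of size 2, so its Grundy value is 2.
Grundy values for row B (subtraction set {4, 5, 7}):
g(0) = mex{} = 0
g(1) = mex{} = 0
g(2) = mex{} = 0
g(3) = mex{} = 0
g(4) = mex{0} = 1
g(5) = mex{0} = 1
g(6) = mex{0} = 1
g(7) = mex{0} = 1
g(8) = mex{0,1} = 2
g(9) = mex{0,1} = 2
g(10) = mex{0,1} = 2
g(11) = mex{1} = 0
So g(11) = 0.
Row C is a plain Nim row of size 5, so its Grundy value is 5.
By the Sprague-Grundy theorem, the Grundy value of a sum of independent games is the XOR of the component values.
Combined value = 2 ⊕ 0 ⊕ 5 = 7.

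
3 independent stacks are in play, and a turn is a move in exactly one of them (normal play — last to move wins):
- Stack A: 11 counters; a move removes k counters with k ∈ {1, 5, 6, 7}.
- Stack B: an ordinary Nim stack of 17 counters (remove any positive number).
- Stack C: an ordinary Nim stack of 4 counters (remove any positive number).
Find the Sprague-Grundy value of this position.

22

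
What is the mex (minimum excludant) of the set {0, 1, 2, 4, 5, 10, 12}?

3

The values 0, 1, 2 are all present; 3 is the first non-negative integer missing from the set.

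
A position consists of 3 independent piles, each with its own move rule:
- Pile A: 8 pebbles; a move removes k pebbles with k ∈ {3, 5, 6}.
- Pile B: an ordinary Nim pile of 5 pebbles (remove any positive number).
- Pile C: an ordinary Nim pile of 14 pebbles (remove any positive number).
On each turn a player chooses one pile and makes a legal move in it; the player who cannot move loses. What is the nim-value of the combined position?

For pile A, compute g(0), g(1), … with moves {3, 5, 6}:
g(0) = mex{} = 0
g(1) = mex{} = 0
g(2) = mex{} = 0
g(3) = mex{0} = 1
g(4) = mex{0} = 1
g(5) = mex{0} = 1
g(6) = mex{0,1} = 2
g(7) = mex{0,1} = 2
g(8) = mex{0,1} = 2
So g(8) = 2.
Pile B is a plain Nim pile of size 5, so its Grundy value is 5.
Pile C is a plain Nim pile of size 14, so its Grundy value is 14.
By the Sprague-Grundy theorem, the Grundy value of a sum of independent games is the XOR of the component values.
Combined value = 2 XOR 5 XOR 14 = 9.

9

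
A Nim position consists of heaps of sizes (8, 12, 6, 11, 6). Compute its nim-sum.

Compute the nim-sum pairwise:
8 ^ 12 = 4
4 ^ 6 = 2
2 ^ 11 = 9
9 ^ 6 = 15

15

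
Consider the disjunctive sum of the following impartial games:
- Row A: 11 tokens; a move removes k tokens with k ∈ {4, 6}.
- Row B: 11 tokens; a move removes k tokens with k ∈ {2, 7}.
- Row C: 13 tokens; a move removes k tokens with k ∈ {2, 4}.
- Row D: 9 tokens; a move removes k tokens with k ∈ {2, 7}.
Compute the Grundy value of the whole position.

1

Build the Grundy sequence for row A with g(k) = mex{g(k−s) : s ∈ {4, 6}, s ≤ k}:
k:     0  1  2  3  4  5  6  7  8  9 10 11
g(k):  0  0  0  0  1  1  1  1  2  2  0  0
So g(11) = 0.
Build the Grundy sequence for row B with g(k) = mex{g(k−s) : s ∈ {2, 7}, s ≤ k}:
g(0) = mex{} = 0
g(1) = mex{} = 0
g(2) = mex{0} = 1
g(3) = mex{0} = 1
g(4) = mex{1} = 0
g(5) = mex{1} = 0
g(6) = mex{0} = 1
g(7) = mex{0} = 1
g(8) = mex{0,1} = 2
g(9) = mex{1} = 0
g(10) = mex{1,2} = 0
g(11) = mex{0} = 1
So g(11) = 1.
For row C, compute g(0), g(1), … with moves {2, 4}:
g(0) = mex{} = 0
g(1) = mex{} = 0
g(2) = mex{0} = 1
g(3) = mex{0} = 1
g(4) = mex{0,1} = 2
g(5) = mex{0,1} = 2
g(6) = mex{1,2} = 0
g(7) = mex{1,2} = 0
g(8) = mex{0,2} = 1
g(9) = mex{0,2} = 1
g(10) = mex{0,1} = 2
g(11) = mex{0,1} = 2
g(12) = mex{1,2} = 0
g(13) = mex{1,2} = 0
So g(13) = 0.
Grundy values for row D (subtraction set {2, 7}):
k:     0  1  2  3  4  5  6  7  8  9
g(k):  0  0  1  1  0  0  1  1  2  0
So g(9) = 0.
By the Sprague-Grundy theorem, the Grundy value of a sum of independent games is the XOR of the component values.
Combined value = 0 ⊕ 1 ⊕ 0 ⊕ 0 = 1.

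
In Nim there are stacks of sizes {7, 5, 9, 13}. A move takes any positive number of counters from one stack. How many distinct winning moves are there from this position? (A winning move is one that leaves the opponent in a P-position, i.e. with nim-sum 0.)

Write each in binary and XOR column by column:
  0111  (7)
  0101  (5)
  1001  (9)
  1101  (13)
  ----
  0110  (6)
The overall nim-sum is X = 6. A stack of size p has a winning move iff p XOR X < p (reduce it to p XOR X).
  7: 7 XOR 6 = 1 < 7 — winning move (to 1).
  5: 5 XOR 6 = 3 < 5 — winning move (to 3).
  9: 9 XOR 6 = 15 ≥ 9 — no move.
  13: 13 XOR 6 = 11 < 13 — winning move (to 11).
That gives 3 winning moves.

3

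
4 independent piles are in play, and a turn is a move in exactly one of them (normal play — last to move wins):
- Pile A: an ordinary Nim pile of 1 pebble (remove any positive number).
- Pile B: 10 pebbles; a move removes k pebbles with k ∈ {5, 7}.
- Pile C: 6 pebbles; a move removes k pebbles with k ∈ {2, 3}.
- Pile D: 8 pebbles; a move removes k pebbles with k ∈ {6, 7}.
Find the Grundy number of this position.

Pile A is a plain Nim pile of size 1, so its Grundy value is 1.
Build the Grundy sequence for pile B with g(k) = mex{g(k−s) : s ∈ {5, 7}, s ≤ k}:
g(0) = mex{} = 0
g(1) = mex{} = 0
g(2) = mex{} = 0
g(3) = mex{} = 0
g(4) = mex{} = 0
g(5) = mex{0} = 1
g(6) = mex{0} = 1
g(7) = mex{0} = 1
g(8) = mex{0} = 1
g(9) = mex{0} = 1
g(10) = mex{0,1} = 2
So g(10) = 2.
For pile C, compute g(0), g(1), … with moves {2, 3}:
g(0) = mex{} = 0
g(1) = mex{} = 0
g(2) = mex{0} = 1
g(3) = mex{0} = 1
g(4) = mex{0,1} = 2
g(5) = mex{1} = 0
g(6) = mex{1,2} = 0
So g(6) = 0.
For pile D, compute g(0), g(1), … with moves {6, 7}:
k:     0  1  2  3  4  5  6  7  8
g(k):  0  0  0  0  0  0  1  1  1
So g(8) = 1.
By the Sprague-Grundy theorem, the Grundy value of a sum of independent games is the XOR of the component values.
Combined value = 1 XOR 2 XOR 0 XOR 1 = 2.

2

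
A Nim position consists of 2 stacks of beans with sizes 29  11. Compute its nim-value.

22

Write each in binary and XOR column by column:
  11101  (29)
  01011  (11)
  -----
  10110  (22)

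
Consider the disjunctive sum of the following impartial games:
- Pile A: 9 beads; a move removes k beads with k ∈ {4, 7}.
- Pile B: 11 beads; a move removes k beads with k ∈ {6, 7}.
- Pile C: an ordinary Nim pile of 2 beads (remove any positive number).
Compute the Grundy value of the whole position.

1

Grundy values for pile A (subtraction set {4, 7}):
g(0) = mex{} = 0
g(1) = mex{} = 0
g(2) = mex{} = 0
g(3) = mex{} = 0
g(4) = mex{0} = 1
g(5) = mex{0} = 1
g(6) = mex{0} = 1
g(7) = mex{0} = 1
g(8) = mex{0,1} = 2
g(9) = mex{0,1} = 2
So g(9) = 2.
Grundy values for pile B (subtraction set {6, 7}):
g(0) = mex{} = 0
g(1) = mex{} = 0
g(2) = mex{} = 0
g(3) = mex{} = 0
g(4) = mex{} = 0
g(5) = mex{} = 0
g(6) = mex{0} = 1
g(7) = mex{0} = 1
g(8) = mex{0} = 1
g(9) = mex{0} = 1
g(10) = mex{0} = 1
g(11) = mex{0} = 1
So g(11) = 1.
Pile C is a plain Nim pile of size 2, so its Grundy value is 2.
The value of a disjunctive sum is the nim-sum of the parts.
Combined value = 2 XOR 1 XOR 2 = 1.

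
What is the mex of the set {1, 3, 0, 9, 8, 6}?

The values 0, 1 are all present; 2 is the first non-negative integer missing from the set.

2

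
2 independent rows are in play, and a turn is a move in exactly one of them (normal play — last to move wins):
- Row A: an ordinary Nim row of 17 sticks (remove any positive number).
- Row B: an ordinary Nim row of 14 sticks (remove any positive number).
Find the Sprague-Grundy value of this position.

Row A is a plain Nim row of size 17, so its Grundy value is 17.
Row B is a plain Nim row of size 14, so its Grundy value is 14.
By the Sprague-Grundy theorem, the Grundy value of a sum of independent games is the XOR of the component values.
Combined value = 17 ⊕ 14 = 31.

31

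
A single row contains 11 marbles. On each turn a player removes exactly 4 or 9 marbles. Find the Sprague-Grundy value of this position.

2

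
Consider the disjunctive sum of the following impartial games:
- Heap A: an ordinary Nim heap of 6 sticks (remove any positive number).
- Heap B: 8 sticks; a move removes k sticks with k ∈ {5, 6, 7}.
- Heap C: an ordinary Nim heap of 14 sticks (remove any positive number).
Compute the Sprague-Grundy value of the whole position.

9

Heap A is a plain Nim heap of size 6, so its Grundy value is 6.
For heap B, compute g(0), g(1), … with moves {5, 6, 7}:
g(0) = mex{} = 0
g(1) = mex{} = 0
g(2) = mex{} = 0
g(3) = mex{} = 0
g(4) = mex{} = 0
g(5) = mex{0} = 1
g(6) = mex{0} = 1
g(7) = mex{0} = 1
g(8) = mex{0} = 1
So g(8) = 1.
Heap C is a plain Nim heap of size 14, so its Grundy value is 14.
The value of a disjunctive sum is the nim-sum of the parts.
Combined value = 6 ⊕ 1 ⊕ 14 = 9.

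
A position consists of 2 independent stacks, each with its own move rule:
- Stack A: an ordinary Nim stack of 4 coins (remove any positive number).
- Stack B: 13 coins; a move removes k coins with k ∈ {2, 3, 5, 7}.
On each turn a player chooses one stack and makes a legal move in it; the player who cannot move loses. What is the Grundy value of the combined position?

6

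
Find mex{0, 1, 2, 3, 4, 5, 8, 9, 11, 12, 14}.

6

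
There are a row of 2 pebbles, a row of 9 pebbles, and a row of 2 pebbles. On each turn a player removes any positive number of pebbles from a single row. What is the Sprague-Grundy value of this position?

9

Write each in binary and XOR column by column:
  0010  (2)
  1001  (9)
  0010  (2)
  ----
  1001  (9)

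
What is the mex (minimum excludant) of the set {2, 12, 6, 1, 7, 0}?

The values 0, 1, 2 are all present; 3 is the first non-negative integer missing from the set.

3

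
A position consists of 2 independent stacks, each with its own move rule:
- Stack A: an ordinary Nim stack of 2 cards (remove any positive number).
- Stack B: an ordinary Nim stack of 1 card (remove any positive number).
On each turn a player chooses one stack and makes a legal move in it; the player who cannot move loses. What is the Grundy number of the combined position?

Stack A is a plain Nim stack of size 2, so its Grundy value is 2.
Stack B is a plain Nim stack of size 1, so its Grundy value is 1.
By the Sprague-Grundy theorem, the Grundy value of a sum of independent games is the XOR of the component values.
Combined value = 2 ⊕ 1 = 3.

3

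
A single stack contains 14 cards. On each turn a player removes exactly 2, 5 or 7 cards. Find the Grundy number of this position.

0

Compute g(0), g(1), … for moves {2, 5, 7}:
g(0) = mex{} = 0
g(1) = mex{} = 0
g(2) = mex{0} = 1
g(3) = mex{0} = 1
g(4) = mex{1} = 0
g(5) = mex{0,1} = 2
g(6) = mex{0} = 1
g(7) = mex{0,1,2} = 3
g(8) = mex{0,1} = 2
g(9) = mex{0,1,3} = 2
g(10) = mex{1,2} = 0
g(11) = mex{0,1,2} = 3
g(12) = mex{0,2,3} = 1
g(13) = mex{1,2,3} = 0
g(14) = mex{1,2,3} = 0
So g(14) = 0.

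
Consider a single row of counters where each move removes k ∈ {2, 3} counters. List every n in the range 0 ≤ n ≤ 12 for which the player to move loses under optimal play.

0, 1, 5, 6, 10, 11

Build the Grundy sequence with g(k) = mex{g(k−s) : s ∈ {2, 3}, s ≤ k}:
k:     0  1  2  3  4  5  6  7  8  9 10 11 12
g(k):  0  0  1  1  2  0  0  1  1  2  0  0  1
The P-positions (g = 0) in 0..12 are 0, 1, 5, 6, 10, 11.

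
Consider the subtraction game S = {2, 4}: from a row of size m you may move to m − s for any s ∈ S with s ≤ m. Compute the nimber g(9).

Build the Grundy sequence with g(k) = mex{g(k−s) : s ∈ {2, 4}, s ≤ k}:
k:     0  1  2  3  4  5  6  7  8  9
g(k):  0  0  1  1  2  2  0  0  1  1
So g(9) = 1.

1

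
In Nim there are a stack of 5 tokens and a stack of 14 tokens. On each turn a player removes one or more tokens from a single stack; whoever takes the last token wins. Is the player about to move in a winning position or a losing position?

Winning position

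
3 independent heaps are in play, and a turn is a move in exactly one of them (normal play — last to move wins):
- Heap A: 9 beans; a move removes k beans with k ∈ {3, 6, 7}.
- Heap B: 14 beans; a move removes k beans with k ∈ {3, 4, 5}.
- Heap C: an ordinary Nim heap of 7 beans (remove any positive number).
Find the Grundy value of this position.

Build the Grundy sequence for heap A with g(k) = mex{g(k−s) : s ∈ {3, 6, 7}, s ≤ k}:
g(0) = mex{} = 0
g(1) = mex{} = 0
g(2) = mex{} = 0
g(3) = mex{0} = 1
g(4) = mex{0} = 1
g(5) = mex{0} = 1
g(6) = mex{0,1} = 2
g(7) = mex{0,1} = 2
g(8) = mex{0,1} = 2
g(9) = mex{0,1,2} = 3
So g(9) = 3.
Build the Grundy sequence for heap B with g(k) = mex{g(k−s) : s ∈ {3, 4, 5}, s ≤ k}:
k:     0  1  2  3  4  5  6  7  8  9 10 11 12 13 14
g(k):  0  0  0  1  1  1  2  2  0  0  0  1  1  1  2
So g(14) = 2.
Heap C is a plain Nim heap of size 7, so its Grundy value is 7.
By the Sprague-Grundy theorem, the Grundy value of a sum of independent games is the XOR of the component values.
Combined value = 3 ⊕ 2 ⊕ 7 = 6.

6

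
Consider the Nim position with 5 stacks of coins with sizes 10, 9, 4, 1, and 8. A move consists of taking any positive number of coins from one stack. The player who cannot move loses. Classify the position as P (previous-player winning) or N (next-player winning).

In binary:
  1010  (10)
  1001  (9)
  0100  (4)
  0001  (1)
  1000  (8)
  ----
  1110  (14)
The nim-sum is 14 ≠ 0, so this is an N-position: the player to move can win.

N-position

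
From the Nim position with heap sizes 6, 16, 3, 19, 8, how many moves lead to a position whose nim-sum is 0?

1

Nim-sum: 6 ⊕ 16 ⊕ 3 ⊕ 19 ⊕ 8 = 14.
The overall nim-sum is X = 14. A heap of size p has a winning move iff p XOR X < p (reduce it to p XOR X).
  6: 6 XOR 14 = 8 ≥ 6 — no move.
  16: 16 XOR 14 = 30 ≥ 16 — no move.
  3: 3 XOR 14 = 13 ≥ 3 — no move.
  19: 19 XOR 14 = 29 ≥ 19 — no move.
  8: 8 XOR 14 = 6 < 8 — winning move (to 6).
That gives 1 winning move.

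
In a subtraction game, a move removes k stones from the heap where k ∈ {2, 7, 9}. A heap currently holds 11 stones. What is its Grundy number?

3

Compute g(0), g(1), … for moves {2, 7, 9}:
g(0) = mex{} = 0
g(1) = mex{} = 0
g(2) = mex{0} = 1
g(3) = mex{0} = 1
g(4) = mex{1} = 0
g(5) = mex{1} = 0
g(6) = mex{0} = 1
g(7) = mex{0} = 1
g(8) = mex{0,1} = 2
g(9) = mex{0,1} = 2
g(10) = mex{0,1,2} = 3
g(11) = mex{0,1,2} = 3
So g(11) = 3.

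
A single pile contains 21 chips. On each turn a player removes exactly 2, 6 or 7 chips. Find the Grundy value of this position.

Grundy values for subtraction set {2, 6, 7}:
k:     0  1  2  3  4  5  6  7  8  9 10 11 12 13 14 15 16 17 18 19 20 21
g(k):  0  0  1  1  0  0  1  1  2  0  3  1  2  0  0  1  1  0  0  1  1  2
So g(21) = 2.

2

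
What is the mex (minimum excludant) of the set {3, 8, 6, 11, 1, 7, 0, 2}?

The values 0, 1, 2, 3 are all present; 4 is the first non-negative integer missing from the set.

4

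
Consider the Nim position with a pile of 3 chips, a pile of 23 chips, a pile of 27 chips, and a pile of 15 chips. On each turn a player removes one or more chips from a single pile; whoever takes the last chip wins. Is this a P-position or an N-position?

P-position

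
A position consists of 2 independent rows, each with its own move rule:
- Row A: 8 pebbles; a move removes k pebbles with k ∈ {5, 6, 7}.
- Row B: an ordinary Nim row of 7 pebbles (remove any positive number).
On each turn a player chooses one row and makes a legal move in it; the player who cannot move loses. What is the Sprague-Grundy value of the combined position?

Build the Grundy sequence for row A with g(k) = mex{g(k−s) : s ∈ {5, 6, 7}, s ≤ k}:
g(0) = mex{} = 0
g(1) = mex{} = 0
g(2) = mex{} = 0
g(3) = mex{} = 0
g(4) = mex{} = 0
g(5) = mex{0} = 1
g(6) = mex{0} = 1
g(7) = mex{0} = 1
g(8) = mex{0} = 1
So g(8) = 1.
Row B is a plain Nim row of size 7, so its Grundy value is 7.
The value of a disjunctive sum is the nim-sum of the parts.
Combined value = 1 XOR 7 = 6.

6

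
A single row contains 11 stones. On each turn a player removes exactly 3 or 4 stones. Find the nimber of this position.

1

Compute g(0), g(1), … for moves {3, 4}:
g(0) = mex{} = 0
g(1) = mex{} = 0
g(2) = mex{} = 0
g(3) = mex{0} = 1
g(4) = mex{0} = 1
g(5) = mex{0} = 1
g(6) = mex{0,1} = 2
g(7) = mex{1} = 0
g(8) = mex{1} = 0
g(9) = mex{1,2} = 0
g(10) = mex{0,2} = 1
g(11) = mex{0} = 1
So g(11) = 1.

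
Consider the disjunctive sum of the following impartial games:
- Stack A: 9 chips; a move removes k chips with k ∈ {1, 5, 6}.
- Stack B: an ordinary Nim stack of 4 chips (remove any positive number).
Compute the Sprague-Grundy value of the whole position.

7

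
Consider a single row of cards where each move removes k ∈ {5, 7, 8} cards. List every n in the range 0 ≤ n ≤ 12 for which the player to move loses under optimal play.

0, 1, 2, 3, 4

Build the Grundy sequence with g(k) = mex{g(k−s) : s ∈ {5, 7, 8}, s ≤ k}:
k:     0  1  2  3  4  5  6  7  8  9 10 11 12
g(k):  0  0  0  0  0  1  1  1  1  1  2  2  2
The P-positions (g = 0) in 0..12 are 0, 1, 2, 3, 4.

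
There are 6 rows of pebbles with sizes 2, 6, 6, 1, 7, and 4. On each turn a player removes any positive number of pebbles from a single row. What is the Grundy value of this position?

0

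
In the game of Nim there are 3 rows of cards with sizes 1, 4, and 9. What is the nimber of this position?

12

Compute the nim-sum pairwise:
1 XOR 4 = 5
5 XOR 9 = 12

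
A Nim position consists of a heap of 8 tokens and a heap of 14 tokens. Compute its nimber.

6

Nim-sum: 8 ^ 14 = 6.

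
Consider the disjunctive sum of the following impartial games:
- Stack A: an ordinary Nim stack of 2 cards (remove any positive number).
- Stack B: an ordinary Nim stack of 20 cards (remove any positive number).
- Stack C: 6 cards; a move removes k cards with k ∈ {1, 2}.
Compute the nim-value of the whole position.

22

Stack A is a plain Nim stack of size 2, so its Grundy value is 2.
Stack B is a plain Nim stack of size 20, so its Grundy value is 20.
Grundy values for stack C (subtraction set {1, 2}):
g(0) = mex{} = 0
g(1) = mex{0} = 1
g(2) = mex{0,1} = 2
g(3) = mex{1,2} = 0
g(4) = mex{0,2} = 1
g(5) = mex{0,1} = 2
g(6) = mex{1,2} = 0
So g(6) = 0.
By the Sprague-Grundy theorem, the Grundy value of a sum of independent games is the XOR of the component values.
Combined value = 2 ⊕ 20 ⊕ 0 = 22.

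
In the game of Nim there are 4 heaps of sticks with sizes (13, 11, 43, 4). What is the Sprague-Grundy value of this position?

Bitwise XOR of the heap sizes:
  001101  (13)
  001011  (11)
  101011  (43)
  000100  (4)
  ------
  101001  (41)

41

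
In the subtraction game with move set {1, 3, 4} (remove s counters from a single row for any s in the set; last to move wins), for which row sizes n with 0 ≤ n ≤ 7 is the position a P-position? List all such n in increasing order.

0, 2, 7

Build the Grundy sequence with g(k) = mex{g(k−s) : s ∈ {1, 3, 4}, s ≤ k}:
g(0) = mex{} = 0
g(1) = mex{0} = 1
g(2) = mex{1} = 0
g(3) = mex{0} = 1
g(4) = mex{0,1} = 2
g(5) = mex{0,1,2} = 3
g(6) = mex{0,1,3} = 2
g(7) = mex{1,2} = 0
The P-positions (g = 0) in 0..7 are 0, 2, 7.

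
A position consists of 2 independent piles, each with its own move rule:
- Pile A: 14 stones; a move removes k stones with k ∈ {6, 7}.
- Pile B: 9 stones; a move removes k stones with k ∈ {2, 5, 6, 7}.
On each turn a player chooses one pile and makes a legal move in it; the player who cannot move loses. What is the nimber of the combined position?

2

Build the Grundy sequence for pile A with g(k) = mex{g(k−s) : s ∈ {6, 7}, s ≤ k}:
k:     0  1  2  3  4  5  6  7  8  9 10 11 12 13 14
g(k):  0  0  0  0  0  0  1  1  1  1  1  1  2  0  0
So g(14) = 0.
For pile B, compute g(0), g(1), … with moves {2, 5, 6, 7}:
k:     0  1  2  3  4  5  6  7  8  9
g(k):  0  0  1  1  0  2  1  3  2  2
So g(9) = 2.
The value of a disjunctive sum is the nim-sum of the parts.
Combined value = 0 ⊕ 2 = 2.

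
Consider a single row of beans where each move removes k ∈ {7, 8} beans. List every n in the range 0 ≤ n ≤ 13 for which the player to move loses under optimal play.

Grundy values for subtraction set {7, 8}:
g(0) = mex{} = 0
g(1) = mex{} = 0
g(2) = mex{} = 0
g(3) = mex{} = 0
g(4) = mex{} = 0
g(5) = mex{} = 0
g(6) = mex{} = 0
g(7) = mex{0} = 1
g(8) = mex{0} = 1
g(9) = mex{0} = 1
g(10) = mex{0} = 1
g(11) = mex{0} = 1
g(12) = mex{0} = 1
g(13) = mex{0} = 1
The P-positions (g = 0) in 0..13 are 0, 1, 2, 3, 4, 5, 6.

0, 1, 2, 3, 4, 5, 6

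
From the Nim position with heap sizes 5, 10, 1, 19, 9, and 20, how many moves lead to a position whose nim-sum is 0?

0

Bitwise XOR of the heap sizes:
  00101  (5)
  01010  (10)
  00001  (1)
  10011  (19)
  01001  (9)
  10100  (20)
  -----
  00000  (0)
The nim-sum is already 0, so every move leaves a nonzero nim-sum — there are no winning moves.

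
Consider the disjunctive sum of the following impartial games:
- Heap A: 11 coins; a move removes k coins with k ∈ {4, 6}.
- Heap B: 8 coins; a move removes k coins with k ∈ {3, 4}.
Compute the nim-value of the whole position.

0

For heap A, compute g(0), g(1), … with moves {4, 6}:
k:     0  1  2  3  4  5  6  7  8  9 10 11
g(k):  0  0  0  0  1  1  1  1  2  2  0  0
So g(11) = 0.
For heap B, compute g(0), g(1), … with moves {3, 4}:
k:     0  1  2  3  4  5  6  7  8
g(k):  0  0  0  1  1  1  2  0  0
So g(8) = 0.
By the Sprague-Grundy theorem, the Grundy value of a sum of independent games is the XOR of the component values.
Combined value = 0 XOR 0 = 0.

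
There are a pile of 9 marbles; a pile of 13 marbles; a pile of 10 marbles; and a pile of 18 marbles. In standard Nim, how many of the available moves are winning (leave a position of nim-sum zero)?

1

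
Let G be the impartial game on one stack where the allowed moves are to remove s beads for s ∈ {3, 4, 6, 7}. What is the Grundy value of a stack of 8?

2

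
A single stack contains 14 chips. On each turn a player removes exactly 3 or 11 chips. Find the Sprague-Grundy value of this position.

Grundy values for subtraction set {3, 11}:
g(0) = mex{} = 0
g(1) = mex{} = 0
g(2) = mex{} = 0
g(3) = mex{0} = 1
g(4) = mex{0} = 1
g(5) = mex{0} = 1
g(6) = mex{1} = 0
g(7) = mex{1} = 0
g(8) = mex{1} = 0
g(9) = mex{0} = 1
g(10) = mex{0} = 1
g(11) = mex{0} = 1
g(12) = mex{0,1} = 2
g(13) = mex{0,1} = 2
g(14) = mex{1} = 0
So g(14) = 0.

0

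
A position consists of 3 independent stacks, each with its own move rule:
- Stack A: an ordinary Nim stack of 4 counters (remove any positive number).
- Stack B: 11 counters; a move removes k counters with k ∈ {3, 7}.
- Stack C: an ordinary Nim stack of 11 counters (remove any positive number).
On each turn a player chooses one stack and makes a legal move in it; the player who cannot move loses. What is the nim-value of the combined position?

15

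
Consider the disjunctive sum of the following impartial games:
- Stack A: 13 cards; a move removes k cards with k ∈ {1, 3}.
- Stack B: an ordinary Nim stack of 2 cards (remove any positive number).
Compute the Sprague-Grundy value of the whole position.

3

Build the Grundy sequence for stack A with g(k) = mex{g(k−s) : s ∈ {1, 3}, s ≤ k}:
g(0) = mex{} = 0
g(1) = mex{0} = 1
g(2) = mex{1} = 0
g(3) = mex{0} = 1
g(4) = mex{1} = 0
g(5) = mex{0} = 1
g(6) = mex{1} = 0
g(7) = mex{0} = 1
g(8) = mex{1} = 0
g(9) = mex{0} = 1
g(10) = mex{1} = 0
g(11) = mex{0} = 1
g(12) = mex{1} = 0
g(13) = mex{0} = 1
So g(13) = 1.
Stack B is a plain Nim stack of size 2, so its Grundy value is 2.
By the Sprague-Grundy theorem, the Grundy value of a sum of independent games is the XOR of the component values.
Combined value = 1 XOR 2 = 3.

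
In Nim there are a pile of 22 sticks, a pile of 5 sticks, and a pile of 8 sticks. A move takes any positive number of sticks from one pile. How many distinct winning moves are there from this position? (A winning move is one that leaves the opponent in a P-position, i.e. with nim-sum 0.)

Compute the nim-sum pairwise:
22 XOR 5 = 19
19 XOR 8 = 27
The overall nim-sum is X = 27. A pile of size p has a winning move iff p XOR X < p (reduce it to p XOR X).
  22: 22 XOR 27 = 13 < 22 — winning move (to 13).
  5: 5 XOR 27 = 30 ≥ 5 — no move.
  8: 8 XOR 27 = 19 ≥ 8 — no move.
That gives 1 winning move.

1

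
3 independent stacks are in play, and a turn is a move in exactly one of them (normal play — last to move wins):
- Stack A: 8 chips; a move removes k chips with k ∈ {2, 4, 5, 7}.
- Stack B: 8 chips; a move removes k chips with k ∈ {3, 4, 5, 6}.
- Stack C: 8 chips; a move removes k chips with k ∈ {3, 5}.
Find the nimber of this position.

6

Build the Grundy sequence for stack A with g(k) = mex{g(k−s) : s ∈ {2, 4, 5, 7}, s ≤ k}:
g(0) = mex{} = 0
g(1) = mex{} = 0
g(2) = mex{0} = 1
g(3) = mex{0} = 1
g(4) = mex{0,1} = 2
g(5) = mex{0,1} = 2
g(6) = mex{0,1,2} = 3
g(7) = mex{0,1,2} = 3
g(8) = mex{0,1,2,3} = 4
So g(8) = 4.
For stack B, compute g(0), g(1), … with moves {3, 4, 5, 6}:
g(0) = mex{} = 0
g(1) = mex{} = 0
g(2) = mex{} = 0
g(3) = mex{0} = 1
g(4) = mex{0} = 1
g(5) = mex{0} = 1
g(6) = mex{0,1} = 2
g(7) = mex{0,1} = 2
g(8) = mex{0,1} = 2
So g(8) = 2.
Grundy values for stack C (subtraction set {3, 5}):
g(0) = mex{} = 0
g(1) = mex{} = 0
g(2) = mex{} = 0
g(3) = mex{0} = 1
g(4) = mex{0} = 1
g(5) = mex{0} = 1
g(6) = mex{0,1} = 2
g(7) = mex{0,1} = 2
g(8) = mex{1} = 0
So g(8) = 0.
By the Sprague-Grundy theorem, the Grundy value of a sum of independent games is the XOR of the component values.
Combined value = 4 ⊕ 2 ⊕ 0 = 6.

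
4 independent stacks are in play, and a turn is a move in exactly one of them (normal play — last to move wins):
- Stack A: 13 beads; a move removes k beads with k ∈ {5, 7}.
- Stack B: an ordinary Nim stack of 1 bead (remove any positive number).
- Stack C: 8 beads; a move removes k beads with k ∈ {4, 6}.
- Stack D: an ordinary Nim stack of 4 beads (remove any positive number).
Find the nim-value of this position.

7

Grundy values for stack A (subtraction set {5, 7}):
k:     0  1  2  3  4  5  6  7  8  9 10 11 12 13
g(k):  0  0  0  0  0  1  1  1  1  1  2  2  0  0
So g(13) = 0.
Stack B is a plain Nim stack of size 1, so its Grundy value is 1.
Build the Grundy sequence for stack C with g(k) = mex{g(k−s) : s ∈ {4, 6}, s ≤ k}:
k:     0  1  2  3  4  5  6  7  8
g(k):  0  0  0  0  1  1  1  1  2
So g(8) = 2.
Stack D is a plain Nim stack of size 4, so its Grundy value is 4.
By the Sprague-Grundy theorem, the Grundy value of a sum of independent games is the XOR of the component values.
Combined value = 0 XOR 1 XOR 2 XOR 4 = 7.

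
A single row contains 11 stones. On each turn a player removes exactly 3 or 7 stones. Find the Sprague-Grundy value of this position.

Compute g(0), g(1), … for moves {3, 7}:
g(0) = mex{} = 0
g(1) = mex{} = 0
g(2) = mex{} = 0
g(3) = mex{0} = 1
g(4) = mex{0} = 1
g(5) = mex{0} = 1
g(6) = mex{1} = 0
g(7) = mex{0,1} = 2
g(8) = mex{0,1} = 2
g(9) = mex{0} = 1
g(10) = mex{1,2} = 0
g(11) = mex{1,2} = 0
So g(11) = 0.

0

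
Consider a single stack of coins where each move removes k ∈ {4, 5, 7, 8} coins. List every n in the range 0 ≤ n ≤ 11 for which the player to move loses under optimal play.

0, 1, 2, 3

Build the Grundy sequence with g(k) = mex{g(k−s) : s ∈ {4, 5, 7, 8}, s ≤ k}:
k:     0  1  2  3  4  5  6  7  8  9 10 11
g(k):  0  0  0  0  1  1  1  1  2  2  2  2
The P-positions (g = 0) in 0..11 are 0, 1, 2, 3.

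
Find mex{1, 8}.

0 is not in the set, so the mex is 0.

0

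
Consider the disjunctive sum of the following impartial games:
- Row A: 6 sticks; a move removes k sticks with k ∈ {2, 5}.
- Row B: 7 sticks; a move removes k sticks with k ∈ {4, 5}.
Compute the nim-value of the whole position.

For row A, compute g(0), g(1), … with moves {2, 5}:
k:     0  1  2  3  4  5  6
g(k):  0  0  1  1  0  2  1
So g(6) = 1.
Build the Grundy sequence for row B with g(k) = mex{g(k−s) : s ∈ {4, 5}, s ≤ k}:
g(0) = mex{} = 0
g(1) = mex{} = 0
g(2) = mex{} = 0
g(3) = mex{} = 0
g(4) = mex{0} = 1
g(5) = mex{0} = 1
g(6) = mex{0} = 1
g(7) = mex{0} = 1
So g(7) = 1.
By the Sprague-Grundy theorem, the Grundy value of a sum of independent games is the XOR of the component values.
Combined value = 1 ⊕ 1 = 0.

0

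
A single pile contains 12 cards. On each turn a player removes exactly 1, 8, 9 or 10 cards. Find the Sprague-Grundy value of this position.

Compute g(0), g(1), … for moves {1, 8, 9, 10}:
k:     0  1  2  3  4  5  6  7  8  9 10 11 12
g(k):  0  1  0  1  0  1  0  1  2  3  2  3  2
So g(12) = 2.

2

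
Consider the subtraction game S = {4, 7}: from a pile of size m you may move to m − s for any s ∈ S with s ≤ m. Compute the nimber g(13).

0

Build the Grundy sequence with g(k) = mex{g(k−s) : s ∈ {4, 7}, s ≤ k}:
k:     0  1  2  3  4  5  6  7  8  9 10 11 12 13
g(k):  0  0  0  0  1  1  1  1  2  2  2  0  0  0
So g(13) = 0.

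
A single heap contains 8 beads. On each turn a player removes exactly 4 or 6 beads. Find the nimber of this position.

Compute g(0), g(1), … for moves {4, 6}:
g(0) = mex{} = 0
g(1) = mex{} = 0
g(2) = mex{} = 0
g(3) = mex{} = 0
g(4) = mex{0} = 1
g(5) = mex{0} = 1
g(6) = mex{0} = 1
g(7) = mex{0} = 1
g(8) = mex{0,1} = 2
So g(8) = 2.

2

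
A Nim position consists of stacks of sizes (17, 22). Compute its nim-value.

Nim-sum: 17 ^ 22 = 7.

7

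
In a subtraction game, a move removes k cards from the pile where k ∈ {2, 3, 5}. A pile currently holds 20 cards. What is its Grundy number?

3

Compute g(0), g(1), … for moves {2, 3, 5}:
k:     0  1  2  3  4  5  6  7  8  9 10 11 12 13 14 15 16 17 18 19 20
g(k):  0  0  1  1  2  2  3  0  0  1  1  2  2  3  0  0  1  1  2  2  3
So g(20) = 3.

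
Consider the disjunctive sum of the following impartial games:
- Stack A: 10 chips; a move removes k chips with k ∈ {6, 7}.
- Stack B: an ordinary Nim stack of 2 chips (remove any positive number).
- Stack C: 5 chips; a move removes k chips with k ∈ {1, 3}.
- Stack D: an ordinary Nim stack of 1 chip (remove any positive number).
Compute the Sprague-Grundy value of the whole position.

3

Build the Grundy sequence for stack A with g(k) = mex{g(k−s) : s ∈ {6, 7}, s ≤ k}:
k:     0  1  2  3  4  5  6  7  8  9 10
g(k):  0  0  0  0  0  0  1  1  1  1  1
So g(10) = 1.
Stack B is a plain Nim stack of size 2, so its Grundy value is 2.
Grundy values for stack C (subtraction set {1, 3}):
k:     0  1  2  3  4  5
g(k):  0  1  0  1  0  1
So g(5) = 1.
Stack D is a plain Nim stack of size 1, so its Grundy value is 1.
By the Sprague-Grundy theorem, the Grundy value of a sum of independent games is the XOR of the component values.
Combined value = 1 XOR 2 XOR 1 XOR 1 = 3.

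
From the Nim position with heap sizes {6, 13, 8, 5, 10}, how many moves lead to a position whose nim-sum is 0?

3

Nim-sum: 6 ⊕ 13 ⊕ 8 ⊕ 5 ⊕ 10 = 12.
The overall nim-sum is X = 12. A heap of size p has a winning move iff p XOR X < p (reduce it to p XOR X).
  6: 6 XOR 12 = 10 ≥ 6 — no move.
  13: 13 XOR 12 = 1 < 13 — winning move (to 1).
  8: 8 XOR 12 = 4 < 8 — winning move (to 4).
  5: 5 XOR 12 = 9 ≥ 5 — no move.
  10: 10 XOR 12 = 6 < 10 — winning move (to 6).
That gives 3 winning moves.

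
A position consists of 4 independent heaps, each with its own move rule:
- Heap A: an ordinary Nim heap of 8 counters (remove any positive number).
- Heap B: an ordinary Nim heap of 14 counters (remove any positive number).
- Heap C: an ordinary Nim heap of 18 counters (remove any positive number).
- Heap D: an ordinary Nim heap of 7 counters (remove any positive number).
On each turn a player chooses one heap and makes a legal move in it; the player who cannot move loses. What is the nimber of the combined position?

Heap A is a plain Nim heap of size 8, so its Grundy value is 8.
Heap B is a plain Nim heap of size 14, so its Grundy value is 14.
Heap C is a plain Nim heap of size 18, so its Grundy value is 18.
Heap D is a plain Nim heap of size 7, so its Grundy value is 7.
By the Sprague-Grundy theorem, the Grundy value of a sum of independent games is the XOR of the component values.
Combined value = 8 XOR 14 XOR 18 XOR 7 = 19.

19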